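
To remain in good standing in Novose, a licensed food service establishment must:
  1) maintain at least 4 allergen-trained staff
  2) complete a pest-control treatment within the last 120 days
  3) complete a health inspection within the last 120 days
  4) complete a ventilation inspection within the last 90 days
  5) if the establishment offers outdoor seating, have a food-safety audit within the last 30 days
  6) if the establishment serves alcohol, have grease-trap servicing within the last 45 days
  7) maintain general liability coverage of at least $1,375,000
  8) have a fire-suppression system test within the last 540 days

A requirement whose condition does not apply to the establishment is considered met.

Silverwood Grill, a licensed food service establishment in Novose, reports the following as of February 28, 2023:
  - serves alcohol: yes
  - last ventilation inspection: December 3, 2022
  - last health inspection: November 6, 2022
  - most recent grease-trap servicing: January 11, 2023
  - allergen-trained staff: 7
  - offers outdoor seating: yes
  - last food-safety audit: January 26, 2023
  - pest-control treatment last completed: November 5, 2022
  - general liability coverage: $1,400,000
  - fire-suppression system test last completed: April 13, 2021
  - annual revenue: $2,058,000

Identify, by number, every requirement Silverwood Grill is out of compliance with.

5, 6, 8

1. allergen-trained staff 7 ≥ 4 → met
2. pest-control treatment 115 days ago vs limit 120 → met
3. health inspection 114 days ago vs limit 120 → met
4. ventilation inspection 87 days ago vs limit 90 → met
5. condition 'offers outdoor seating' holds; food-safety audit 33 days ago vs limit 30 → not met
6. condition 'serves alcohol' holds; grease-trap servicing 48 days ago vs limit 45 → not met
7. general liability coverage $1,400,000 ≥ $1,375,000 → met
8. fire-suppression system test 686 days ago vs limit 540 → not met
Not met: 5, 6, 8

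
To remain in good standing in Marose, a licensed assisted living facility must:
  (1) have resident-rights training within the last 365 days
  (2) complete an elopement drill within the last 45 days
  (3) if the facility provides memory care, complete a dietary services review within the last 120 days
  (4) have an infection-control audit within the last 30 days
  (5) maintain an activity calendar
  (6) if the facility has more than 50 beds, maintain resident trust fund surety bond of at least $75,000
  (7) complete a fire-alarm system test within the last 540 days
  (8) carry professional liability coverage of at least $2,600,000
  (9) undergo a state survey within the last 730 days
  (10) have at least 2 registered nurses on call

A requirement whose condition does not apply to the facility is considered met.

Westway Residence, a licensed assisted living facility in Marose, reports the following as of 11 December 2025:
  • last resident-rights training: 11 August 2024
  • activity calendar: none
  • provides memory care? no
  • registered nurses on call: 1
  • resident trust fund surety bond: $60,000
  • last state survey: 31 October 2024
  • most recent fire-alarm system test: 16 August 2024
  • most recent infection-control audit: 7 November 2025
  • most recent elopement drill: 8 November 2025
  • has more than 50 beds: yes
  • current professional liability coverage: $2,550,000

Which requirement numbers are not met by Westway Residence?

1, 4, 5, 6, 8, 10

1. resident-rights training 487 days ago vs limit 365 → not met
2. elopement drill 33 days ago vs limit 45 → met
3. condition 'provides memory care' does not hold → requirement n/a → met
4. infection-control audit 34 days ago vs limit 30 → not met
5. activity calendar absent → not met
6. condition 'has more than 50 beds' holds; resident trust fund surety bond $60,000 < $75,000 → not met
7. fire-alarm system test 482 days ago vs limit 540 → met
8. professional liability coverage $2,550,000 < $2,600,000 → not met
9. state survey 406 days ago vs limit 730 → met
10. registered nurses on call 1 < 2 → not met
Not met: 1, 4, 5, 6, 8, 10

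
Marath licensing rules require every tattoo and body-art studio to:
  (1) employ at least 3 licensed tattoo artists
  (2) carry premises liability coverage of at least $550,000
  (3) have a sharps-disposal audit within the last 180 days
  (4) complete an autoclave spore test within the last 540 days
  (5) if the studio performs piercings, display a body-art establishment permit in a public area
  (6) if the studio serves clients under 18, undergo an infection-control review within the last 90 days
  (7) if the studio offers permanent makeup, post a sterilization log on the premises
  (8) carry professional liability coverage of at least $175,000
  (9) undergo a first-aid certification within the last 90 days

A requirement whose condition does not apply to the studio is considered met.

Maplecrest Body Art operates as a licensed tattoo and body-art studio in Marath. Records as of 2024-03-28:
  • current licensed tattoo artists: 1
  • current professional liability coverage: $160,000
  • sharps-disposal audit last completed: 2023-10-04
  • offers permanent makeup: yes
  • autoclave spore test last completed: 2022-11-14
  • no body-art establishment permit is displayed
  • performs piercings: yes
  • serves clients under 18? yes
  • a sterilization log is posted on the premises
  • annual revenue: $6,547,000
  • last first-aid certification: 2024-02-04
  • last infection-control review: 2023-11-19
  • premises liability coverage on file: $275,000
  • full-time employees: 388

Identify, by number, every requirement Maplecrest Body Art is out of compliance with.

1, 2, 5, 6, 8

1. licensed tattoo artists 1 < 3 → not met
2. premises liability coverage $275,000 < $550,000 → not met
3. sharps-disposal audit 176 days ago vs limit 180 → met
4. autoclave spore test 500 days ago vs limit 540 → met
5. condition 'performs piercings' holds; body-art establishment permit absent → not met
6. condition 'serves clients under 18' holds; infection-control review 130 days ago vs limit 90 → not met
7. condition 'offers permanent makeup' holds; sterilization log present → met
8. professional liability coverage $160,000 < $175,000 → not met
9. first-aid certification 53 days ago vs limit 90 → met
Not met: 1, 2, 5, 6, 8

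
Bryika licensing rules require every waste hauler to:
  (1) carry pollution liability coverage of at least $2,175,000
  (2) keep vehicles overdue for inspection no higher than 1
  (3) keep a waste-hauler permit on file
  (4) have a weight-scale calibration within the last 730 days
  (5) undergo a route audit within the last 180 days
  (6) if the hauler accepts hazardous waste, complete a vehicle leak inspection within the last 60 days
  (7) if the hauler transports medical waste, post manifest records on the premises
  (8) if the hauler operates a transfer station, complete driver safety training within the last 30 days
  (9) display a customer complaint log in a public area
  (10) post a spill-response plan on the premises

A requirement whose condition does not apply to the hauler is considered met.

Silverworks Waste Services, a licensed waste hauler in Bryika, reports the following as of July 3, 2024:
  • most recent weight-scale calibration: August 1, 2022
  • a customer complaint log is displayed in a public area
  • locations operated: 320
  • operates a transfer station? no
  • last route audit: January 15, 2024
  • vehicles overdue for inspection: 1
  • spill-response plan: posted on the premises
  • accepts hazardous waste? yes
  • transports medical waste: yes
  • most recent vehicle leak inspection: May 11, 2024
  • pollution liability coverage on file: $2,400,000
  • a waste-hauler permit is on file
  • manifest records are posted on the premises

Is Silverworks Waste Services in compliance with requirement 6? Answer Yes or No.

Yes

6. condition 'accepts hazardous waste' holds; vehicle leak inspection 53 days ago vs limit 60 → met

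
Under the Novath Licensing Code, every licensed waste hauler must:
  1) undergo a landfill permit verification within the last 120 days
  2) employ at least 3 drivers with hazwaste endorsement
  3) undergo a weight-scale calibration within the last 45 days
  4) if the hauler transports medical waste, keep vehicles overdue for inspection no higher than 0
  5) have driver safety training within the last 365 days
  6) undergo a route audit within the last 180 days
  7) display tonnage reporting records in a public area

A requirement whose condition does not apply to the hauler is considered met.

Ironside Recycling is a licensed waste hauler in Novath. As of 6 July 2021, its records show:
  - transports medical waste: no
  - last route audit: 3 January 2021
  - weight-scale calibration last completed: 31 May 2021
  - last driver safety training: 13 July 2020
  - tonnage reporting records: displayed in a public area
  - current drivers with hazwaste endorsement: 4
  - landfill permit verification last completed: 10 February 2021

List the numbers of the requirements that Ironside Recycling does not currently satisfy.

1, 6

1. landfill permit verification 146 days ago vs limit 120 → not met
2. drivers with hazwaste endorsement 4 ≥ 3 → met
3. weight-scale calibration 36 days ago vs limit 45 → met
4. condition 'transports medical waste' does not hold → requirement n/a → met
5. driver safety training 358 days ago vs limit 365 → met
6. route audit 184 days ago vs limit 180 → not met
7. tonnage reporting records present → met
Not met: 1, 6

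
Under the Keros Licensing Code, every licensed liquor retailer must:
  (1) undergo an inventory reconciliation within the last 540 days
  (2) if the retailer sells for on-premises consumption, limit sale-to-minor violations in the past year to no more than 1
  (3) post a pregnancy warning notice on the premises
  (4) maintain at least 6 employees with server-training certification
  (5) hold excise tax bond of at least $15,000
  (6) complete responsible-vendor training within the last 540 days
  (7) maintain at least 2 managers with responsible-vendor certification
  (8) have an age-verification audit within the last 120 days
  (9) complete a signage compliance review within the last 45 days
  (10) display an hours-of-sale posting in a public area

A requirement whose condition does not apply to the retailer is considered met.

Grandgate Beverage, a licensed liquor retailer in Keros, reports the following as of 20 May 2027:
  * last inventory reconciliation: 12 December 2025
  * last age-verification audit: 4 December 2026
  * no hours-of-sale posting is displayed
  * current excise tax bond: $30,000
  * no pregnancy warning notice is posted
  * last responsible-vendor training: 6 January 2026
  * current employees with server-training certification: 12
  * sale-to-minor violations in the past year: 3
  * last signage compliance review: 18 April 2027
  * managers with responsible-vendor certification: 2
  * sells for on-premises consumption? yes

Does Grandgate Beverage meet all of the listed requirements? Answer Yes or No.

1. inventory reconciliation 524 days ago vs limit 540 → met
2. condition 'sells for on-premises consumption' holds; sale-to-minor violations in the past year 3 > 1 → not met
3. pregnancy warning notice absent → not met
4. employees with server-training certification 12 ≥ 6 → met
5. excise tax bond $30,000 ≥ $15,000 → met
6. responsible-vendor training 499 days ago vs limit 540 → met
7. managers with responsible-vendor certification 2 ≥ 2 → met
8. age-verification audit 167 days ago vs limit 120 → not met
9. signage compliance review 32 days ago vs limit 45 → met
10. hours-of-sale posting absent → not met
Not met: 2, 3, 8, 10

No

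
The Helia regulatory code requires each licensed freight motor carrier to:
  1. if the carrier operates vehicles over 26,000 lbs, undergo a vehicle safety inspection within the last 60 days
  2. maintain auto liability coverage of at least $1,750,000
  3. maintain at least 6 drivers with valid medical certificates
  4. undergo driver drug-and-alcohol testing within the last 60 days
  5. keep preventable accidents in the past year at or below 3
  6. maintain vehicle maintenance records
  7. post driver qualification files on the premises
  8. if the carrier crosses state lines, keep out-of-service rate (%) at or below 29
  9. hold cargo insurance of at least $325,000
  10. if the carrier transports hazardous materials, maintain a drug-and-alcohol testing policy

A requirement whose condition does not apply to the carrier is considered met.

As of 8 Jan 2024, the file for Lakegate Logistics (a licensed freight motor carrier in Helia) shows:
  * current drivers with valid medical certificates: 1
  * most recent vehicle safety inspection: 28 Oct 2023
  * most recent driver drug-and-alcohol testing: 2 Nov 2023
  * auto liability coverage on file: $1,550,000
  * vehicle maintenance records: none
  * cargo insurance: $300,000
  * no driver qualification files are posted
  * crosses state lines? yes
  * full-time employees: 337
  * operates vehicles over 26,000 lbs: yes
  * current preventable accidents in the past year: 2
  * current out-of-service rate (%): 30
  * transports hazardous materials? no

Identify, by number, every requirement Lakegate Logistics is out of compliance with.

1, 2, 3, 4, 6, 7, 8, 9

1. condition 'operates vehicles over 26,000 lbs' holds; vehicle safety inspection 72 days ago vs limit 60 → not met
2. auto liability coverage $1,550,000 < $1,750,000 → not met
3. drivers with valid medical certificates 1 < 6 → not met
4. driver drug-and-alcohol testing 67 days ago vs limit 60 → not met
5. preventable accidents in the past year 2 ≤ 3 → met
6. vehicle maintenance records absent → not met
7. driver qualification files absent → not met
8. condition 'crosses state lines' holds; out-of-service rate (%) 30 > 29 → not met
9. cargo insurance $300,000 < $325,000 → not met
10. condition 'transports hazardous materials' does not hold → requirement n/a → met
Not met: 1, 2, 3, 4, 6, 7, 8, 9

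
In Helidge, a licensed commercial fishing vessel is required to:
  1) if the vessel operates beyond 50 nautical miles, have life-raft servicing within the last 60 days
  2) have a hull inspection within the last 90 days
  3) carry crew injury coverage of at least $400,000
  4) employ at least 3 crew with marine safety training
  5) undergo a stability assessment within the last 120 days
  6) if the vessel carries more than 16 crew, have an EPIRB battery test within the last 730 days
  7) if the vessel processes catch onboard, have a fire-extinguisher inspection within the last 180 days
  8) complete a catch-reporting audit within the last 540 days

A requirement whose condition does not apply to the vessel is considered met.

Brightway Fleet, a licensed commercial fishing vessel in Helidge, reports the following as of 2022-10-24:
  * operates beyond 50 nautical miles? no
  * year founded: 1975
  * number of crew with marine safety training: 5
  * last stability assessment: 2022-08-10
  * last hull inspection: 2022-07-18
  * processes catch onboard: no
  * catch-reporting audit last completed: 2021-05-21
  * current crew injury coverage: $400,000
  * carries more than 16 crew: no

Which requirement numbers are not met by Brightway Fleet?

2

1. condition 'operates beyond 50 nautical miles' does not hold → requirement n/a → met
2. hull inspection 98 days ago vs limit 90 → not met
3. crew injury coverage $400,000 ≥ $400,000 → met
4. crew with marine safety training 5 ≥ 3 → met
5. stability assessment 75 days ago vs limit 120 → met
6. condition 'carries more than 16 crew' does not hold → requirement n/a → met
7. condition 'processes catch onboard' does not hold → requirement n/a → met
8. catch-reporting audit 521 days ago vs limit 540 → met
Not met: 2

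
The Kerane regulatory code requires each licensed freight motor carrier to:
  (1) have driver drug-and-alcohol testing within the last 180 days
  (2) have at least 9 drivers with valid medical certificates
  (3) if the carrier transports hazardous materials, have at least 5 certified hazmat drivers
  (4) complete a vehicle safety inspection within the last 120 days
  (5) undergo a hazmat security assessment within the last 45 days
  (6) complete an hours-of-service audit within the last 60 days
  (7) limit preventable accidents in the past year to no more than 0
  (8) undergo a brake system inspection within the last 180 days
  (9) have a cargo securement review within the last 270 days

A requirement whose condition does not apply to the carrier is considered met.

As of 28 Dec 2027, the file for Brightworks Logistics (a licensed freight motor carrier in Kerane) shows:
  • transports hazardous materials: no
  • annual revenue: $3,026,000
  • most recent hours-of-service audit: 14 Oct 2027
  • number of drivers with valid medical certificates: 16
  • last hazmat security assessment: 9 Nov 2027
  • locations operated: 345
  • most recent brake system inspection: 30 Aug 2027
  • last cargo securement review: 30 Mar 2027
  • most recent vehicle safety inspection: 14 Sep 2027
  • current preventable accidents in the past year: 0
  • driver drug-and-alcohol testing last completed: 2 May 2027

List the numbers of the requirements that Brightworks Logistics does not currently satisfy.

1, 5, 6, 9

1. driver drug-and-alcohol testing 240 days ago vs limit 180 → not met
2. drivers with valid medical certificates 16 ≥ 9 → met
3. condition 'transports hazardous materials' does not hold → requirement n/a → met
4. vehicle safety inspection 105 days ago vs limit 120 → met
5. hazmat security assessment 49 days ago vs limit 45 → not met
6. hours-of-service audit 75 days ago vs limit 60 → not met
7. preventable accidents in the past year 0 ≤ 0 → met
8. brake system inspection 120 days ago vs limit 180 → met
9. cargo securement review 273 days ago vs limit 270 → not met
Not met: 1, 5, 6, 9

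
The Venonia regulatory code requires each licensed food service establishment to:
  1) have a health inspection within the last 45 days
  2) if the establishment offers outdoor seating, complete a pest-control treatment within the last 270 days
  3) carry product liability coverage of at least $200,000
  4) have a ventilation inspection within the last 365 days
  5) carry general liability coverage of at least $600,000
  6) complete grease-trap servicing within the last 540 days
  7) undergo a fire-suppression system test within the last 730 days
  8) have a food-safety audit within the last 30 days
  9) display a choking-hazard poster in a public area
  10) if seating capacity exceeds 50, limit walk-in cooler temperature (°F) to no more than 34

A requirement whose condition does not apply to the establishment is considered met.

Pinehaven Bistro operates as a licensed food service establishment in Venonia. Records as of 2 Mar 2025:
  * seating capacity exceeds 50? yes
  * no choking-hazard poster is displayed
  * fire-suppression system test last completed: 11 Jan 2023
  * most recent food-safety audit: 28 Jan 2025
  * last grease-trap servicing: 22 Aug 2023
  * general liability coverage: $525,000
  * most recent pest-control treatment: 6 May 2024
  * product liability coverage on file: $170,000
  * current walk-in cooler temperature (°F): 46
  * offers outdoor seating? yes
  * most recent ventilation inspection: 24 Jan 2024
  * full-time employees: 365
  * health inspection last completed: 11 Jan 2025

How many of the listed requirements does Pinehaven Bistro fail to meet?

1. health inspection 50 days ago vs limit 45 → not met
2. condition 'offers outdoor seating' holds; pest-control treatment 300 days ago vs limit 270 → not met
3. product liability coverage $170,000 < $200,000 → not met
4. ventilation inspection 403 days ago vs limit 365 → not met
5. general liability coverage $525,000 < $600,000 → not met
6. grease-trap servicing 558 days ago vs limit 540 → not met
7. fire-suppression system test 781 days ago vs limit 730 → not met
8. food-safety audit 33 days ago vs limit 30 → not met
9. choking-hazard poster absent → not met
10. condition 'seating capacity exceeds 50' holds; walk-in cooler temperature (°F) 46 > 34 → not met
Not met: 10 of 10

10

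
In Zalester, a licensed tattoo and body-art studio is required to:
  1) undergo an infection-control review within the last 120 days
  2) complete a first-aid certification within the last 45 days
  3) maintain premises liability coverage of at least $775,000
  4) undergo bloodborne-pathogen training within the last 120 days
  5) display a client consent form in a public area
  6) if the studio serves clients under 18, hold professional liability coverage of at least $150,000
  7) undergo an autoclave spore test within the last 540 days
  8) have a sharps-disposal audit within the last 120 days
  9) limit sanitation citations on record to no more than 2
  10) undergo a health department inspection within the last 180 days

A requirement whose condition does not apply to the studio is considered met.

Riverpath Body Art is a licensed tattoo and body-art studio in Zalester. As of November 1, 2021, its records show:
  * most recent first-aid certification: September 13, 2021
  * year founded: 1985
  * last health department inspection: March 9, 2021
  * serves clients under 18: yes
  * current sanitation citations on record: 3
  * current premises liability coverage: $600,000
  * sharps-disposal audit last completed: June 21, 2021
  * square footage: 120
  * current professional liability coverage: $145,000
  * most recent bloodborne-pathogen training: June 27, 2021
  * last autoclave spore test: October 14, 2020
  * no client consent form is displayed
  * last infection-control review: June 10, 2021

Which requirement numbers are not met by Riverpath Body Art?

1. infection-control review 144 days ago vs limit 120 → not met
2. first-aid certification 49 days ago vs limit 45 → not met
3. premises liability coverage $600,000 < $775,000 → not met
4. bloodborne-pathogen training 127 days ago vs limit 120 → not met
5. client consent form absent → not met
6. condition 'serves clients under 18' holds; professional liability coverage $145,000 < $150,000 → not met
7. autoclave spore test 383 days ago vs limit 540 → met
8. sharps-disposal audit 133 days ago vs limit 120 → not met
9. sanitation citations on record 3 > 2 → not met
10. health department inspection 237 days ago vs limit 180 → not met
Not met: 1, 2, 3, 4, 5, 6, 8, 9, 10

1, 2, 3, 4, 5, 6, 8, 9, 10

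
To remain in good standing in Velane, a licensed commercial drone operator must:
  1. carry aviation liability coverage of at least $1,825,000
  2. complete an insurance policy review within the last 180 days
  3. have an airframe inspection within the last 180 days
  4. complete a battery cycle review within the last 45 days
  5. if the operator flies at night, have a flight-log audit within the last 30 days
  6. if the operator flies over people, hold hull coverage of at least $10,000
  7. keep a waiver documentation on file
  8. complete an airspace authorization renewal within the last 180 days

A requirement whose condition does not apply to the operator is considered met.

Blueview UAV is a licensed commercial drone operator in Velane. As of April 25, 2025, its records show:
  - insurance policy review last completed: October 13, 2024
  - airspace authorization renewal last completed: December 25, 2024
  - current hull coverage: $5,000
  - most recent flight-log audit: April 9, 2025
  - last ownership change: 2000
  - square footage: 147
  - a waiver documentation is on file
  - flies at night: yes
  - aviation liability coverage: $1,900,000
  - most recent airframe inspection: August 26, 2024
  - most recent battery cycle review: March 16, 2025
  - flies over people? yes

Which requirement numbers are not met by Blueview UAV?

2, 3, 6

1. aviation liability coverage $1,900,000 ≥ $1,825,000 → met
2. insurance policy review 194 days ago vs limit 180 → not met
3. airframe inspection 242 days ago vs limit 180 → not met
4. battery cycle review 40 days ago vs limit 45 → met
5. condition 'flies at night' holds; flight-log audit 16 days ago vs limit 30 → met
6. condition 'flies over people' holds; hull coverage $5,000 < $10,000 → not met
7. waiver documentation present → met
8. airspace authorization renewal 121 days ago vs limit 180 → met
Not met: 2, 3, 6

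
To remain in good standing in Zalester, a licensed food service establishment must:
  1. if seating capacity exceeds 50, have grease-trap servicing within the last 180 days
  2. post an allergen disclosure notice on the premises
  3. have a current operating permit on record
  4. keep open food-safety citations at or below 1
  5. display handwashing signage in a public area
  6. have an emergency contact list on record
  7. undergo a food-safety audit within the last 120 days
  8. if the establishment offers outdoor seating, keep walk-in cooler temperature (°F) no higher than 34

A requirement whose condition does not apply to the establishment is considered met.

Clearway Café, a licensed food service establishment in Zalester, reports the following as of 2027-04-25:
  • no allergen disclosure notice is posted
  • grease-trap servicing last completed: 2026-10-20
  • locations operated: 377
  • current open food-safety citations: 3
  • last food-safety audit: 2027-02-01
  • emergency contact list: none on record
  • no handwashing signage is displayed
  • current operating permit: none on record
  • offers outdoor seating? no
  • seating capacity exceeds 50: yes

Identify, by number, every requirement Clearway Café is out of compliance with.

1, 2, 3, 4, 5, 6

1. condition 'seating capacity exceeds 50' holds; grease-trap servicing 187 days ago vs limit 180 → not met
2. allergen disclosure notice absent → not met
3. current operating permit absent → not met
4. open food-safety citations 3 > 1 → not met
5. handwashing signage absent → not met
6. emergency contact list absent → not met
7. food-safety audit 83 days ago vs limit 120 → met
8. condition 'offers outdoor seating' does not hold → requirement n/a → met
Not met: 1, 2, 3, 4, 5, 6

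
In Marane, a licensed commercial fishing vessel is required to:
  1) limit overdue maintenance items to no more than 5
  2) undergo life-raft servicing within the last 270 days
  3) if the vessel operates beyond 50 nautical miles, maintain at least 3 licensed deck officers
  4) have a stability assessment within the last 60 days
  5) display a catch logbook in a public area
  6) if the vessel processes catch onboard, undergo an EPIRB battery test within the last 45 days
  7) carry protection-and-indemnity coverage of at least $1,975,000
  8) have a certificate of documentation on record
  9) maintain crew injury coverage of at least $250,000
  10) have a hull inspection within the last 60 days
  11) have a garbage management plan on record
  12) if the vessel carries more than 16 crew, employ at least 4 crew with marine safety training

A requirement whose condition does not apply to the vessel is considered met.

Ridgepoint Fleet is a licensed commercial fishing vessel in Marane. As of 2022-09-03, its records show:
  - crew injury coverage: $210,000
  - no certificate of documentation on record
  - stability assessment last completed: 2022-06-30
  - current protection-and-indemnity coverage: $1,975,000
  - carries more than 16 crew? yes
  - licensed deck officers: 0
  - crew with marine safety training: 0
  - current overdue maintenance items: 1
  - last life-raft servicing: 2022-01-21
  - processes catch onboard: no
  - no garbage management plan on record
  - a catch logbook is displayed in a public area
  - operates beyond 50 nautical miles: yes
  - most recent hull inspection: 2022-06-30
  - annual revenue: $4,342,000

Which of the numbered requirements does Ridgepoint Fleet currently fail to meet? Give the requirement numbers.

3, 4, 8, 9, 10, 11, 12

1. overdue maintenance items 1 ≤ 5 → met
2. life-raft servicing 225 days ago vs limit 270 → met
3. condition 'operates beyond 50 nautical miles' holds; licensed deck officers 0 < 3 → not met
4. stability assessment 65 days ago vs limit 60 → not met
5. catch logbook present → met
6. condition 'processes catch onboard' does not hold → requirement n/a → met
7. protection-and-indemnity coverage $1,975,000 ≥ $1,975,000 → met
8. certificate of documentation absent → not met
9. crew injury coverage $210,000 < $250,000 → not met
10. hull inspection 65 days ago vs limit 60 → not met
11. garbage management plan absent → not met
12. condition 'carries more than 16 crew' holds; crew with marine safety training 0 < 4 → not met
Not met: 3, 4, 8, 9, 10, 11, 12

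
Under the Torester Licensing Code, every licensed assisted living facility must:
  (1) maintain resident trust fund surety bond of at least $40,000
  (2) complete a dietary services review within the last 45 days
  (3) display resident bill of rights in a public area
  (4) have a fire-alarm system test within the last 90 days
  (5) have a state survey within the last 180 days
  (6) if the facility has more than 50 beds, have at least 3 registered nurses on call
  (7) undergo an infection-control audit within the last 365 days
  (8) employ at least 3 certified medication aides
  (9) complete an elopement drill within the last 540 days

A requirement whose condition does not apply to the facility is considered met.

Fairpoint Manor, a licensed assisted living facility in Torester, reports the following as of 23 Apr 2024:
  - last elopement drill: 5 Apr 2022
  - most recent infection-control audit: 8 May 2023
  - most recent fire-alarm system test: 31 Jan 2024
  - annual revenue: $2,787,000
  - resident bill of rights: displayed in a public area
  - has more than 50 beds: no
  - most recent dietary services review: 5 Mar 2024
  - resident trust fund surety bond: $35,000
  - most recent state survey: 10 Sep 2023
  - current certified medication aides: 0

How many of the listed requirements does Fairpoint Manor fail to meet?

5

1. resident trust fund surety bond $35,000 < $40,000 → not met
2. dietary services review 49 days ago vs limit 45 → not met
3. resident bill of rights present → met
4. fire-alarm system test 83 days ago vs limit 90 → met
5. state survey 226 days ago vs limit 180 → not met
6. condition 'has more than 50 beds' does not hold → requirement n/a → met
7. infection-control audit 351 days ago vs limit 365 → met
8. certified medication aides 0 < 3 → not met
9. elopement drill 749 days ago vs limit 540 → not met
Not met: 5 of 9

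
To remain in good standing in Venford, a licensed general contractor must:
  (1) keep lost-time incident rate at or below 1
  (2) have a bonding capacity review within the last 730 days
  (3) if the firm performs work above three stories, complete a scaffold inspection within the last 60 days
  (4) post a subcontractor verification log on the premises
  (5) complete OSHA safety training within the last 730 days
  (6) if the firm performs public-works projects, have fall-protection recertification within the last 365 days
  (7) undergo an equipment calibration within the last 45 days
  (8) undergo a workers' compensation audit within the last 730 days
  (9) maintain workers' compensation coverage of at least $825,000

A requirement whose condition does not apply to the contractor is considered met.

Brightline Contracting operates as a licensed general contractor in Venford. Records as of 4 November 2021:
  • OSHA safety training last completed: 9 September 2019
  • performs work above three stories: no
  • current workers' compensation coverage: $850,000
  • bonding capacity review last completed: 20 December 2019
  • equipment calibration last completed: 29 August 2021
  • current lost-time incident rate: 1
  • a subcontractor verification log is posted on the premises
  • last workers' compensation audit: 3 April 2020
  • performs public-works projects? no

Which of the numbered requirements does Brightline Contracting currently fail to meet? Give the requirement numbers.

1. lost-time incident rate 1 ≤ 1 → met
2. bonding capacity review 685 days ago vs limit 730 → met
3. condition 'performs work above three stories' does not hold → requirement n/a → met
4. subcontractor verification log present → met
5. OSHA safety training 787 days ago vs limit 730 → not met
6. condition 'performs public-works projects' does not hold → requirement n/a → met
7. equipment calibration 67 days ago vs limit 45 → not met
8. workers' compensation audit 580 days ago vs limit 730 → met
9. workers' compensation coverage $850,000 ≥ $825,000 → met
Not met: 5, 7

5, 7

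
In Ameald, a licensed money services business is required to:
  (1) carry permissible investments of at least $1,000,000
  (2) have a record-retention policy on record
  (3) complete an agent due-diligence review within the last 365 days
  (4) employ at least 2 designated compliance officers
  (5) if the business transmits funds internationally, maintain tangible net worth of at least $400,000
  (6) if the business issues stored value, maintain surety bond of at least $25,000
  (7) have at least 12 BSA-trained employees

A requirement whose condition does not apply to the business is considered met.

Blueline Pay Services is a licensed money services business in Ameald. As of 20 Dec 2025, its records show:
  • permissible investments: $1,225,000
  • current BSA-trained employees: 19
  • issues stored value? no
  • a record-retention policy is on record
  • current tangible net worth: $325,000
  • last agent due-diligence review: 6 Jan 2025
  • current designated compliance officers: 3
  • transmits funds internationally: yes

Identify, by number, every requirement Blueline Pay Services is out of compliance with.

5

1. permissible investments $1,225,000 ≥ $1,000,000 → met
2. record-retention policy present → met
3. agent due-diligence review 348 days ago vs limit 365 → met
4. designated compliance officers 3 ≥ 2 → met
5. condition 'transmits funds internationally' holds; tangible net worth $325,000 < $400,000 → not met
6. condition 'issues stored value' does not hold → requirement n/a → met
7. BSA-trained employees 19 ≥ 12 → met
Not met: 5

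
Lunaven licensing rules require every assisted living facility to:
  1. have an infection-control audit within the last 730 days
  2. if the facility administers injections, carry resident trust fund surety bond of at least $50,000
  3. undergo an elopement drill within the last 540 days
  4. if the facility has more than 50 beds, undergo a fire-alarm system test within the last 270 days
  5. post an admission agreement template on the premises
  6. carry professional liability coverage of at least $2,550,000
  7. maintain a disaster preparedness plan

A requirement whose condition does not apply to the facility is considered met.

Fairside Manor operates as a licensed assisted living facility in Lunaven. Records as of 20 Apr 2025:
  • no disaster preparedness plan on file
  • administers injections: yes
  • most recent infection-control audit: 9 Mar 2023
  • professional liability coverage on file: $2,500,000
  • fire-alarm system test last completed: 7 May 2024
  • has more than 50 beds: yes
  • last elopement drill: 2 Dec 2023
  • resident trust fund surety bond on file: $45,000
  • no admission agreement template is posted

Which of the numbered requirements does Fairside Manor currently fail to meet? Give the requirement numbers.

1. infection-control audit 773 days ago vs limit 730 → not met
2. condition 'administers injections' holds; resident trust fund surety bond $45,000 < $50,000 → not met
3. elopement drill 505 days ago vs limit 540 → met
4. condition 'has more than 50 beds' holds; fire-alarm system test 348 days ago vs limit 270 → not met
5. admission agreement template absent → not met
6. professional liability coverage $2,500,000 < $2,550,000 → not met
7. disaster preparedness plan absent → not met
Not met: 1, 2, 4, 5, 6, 7

1, 2, 4, 5, 6, 7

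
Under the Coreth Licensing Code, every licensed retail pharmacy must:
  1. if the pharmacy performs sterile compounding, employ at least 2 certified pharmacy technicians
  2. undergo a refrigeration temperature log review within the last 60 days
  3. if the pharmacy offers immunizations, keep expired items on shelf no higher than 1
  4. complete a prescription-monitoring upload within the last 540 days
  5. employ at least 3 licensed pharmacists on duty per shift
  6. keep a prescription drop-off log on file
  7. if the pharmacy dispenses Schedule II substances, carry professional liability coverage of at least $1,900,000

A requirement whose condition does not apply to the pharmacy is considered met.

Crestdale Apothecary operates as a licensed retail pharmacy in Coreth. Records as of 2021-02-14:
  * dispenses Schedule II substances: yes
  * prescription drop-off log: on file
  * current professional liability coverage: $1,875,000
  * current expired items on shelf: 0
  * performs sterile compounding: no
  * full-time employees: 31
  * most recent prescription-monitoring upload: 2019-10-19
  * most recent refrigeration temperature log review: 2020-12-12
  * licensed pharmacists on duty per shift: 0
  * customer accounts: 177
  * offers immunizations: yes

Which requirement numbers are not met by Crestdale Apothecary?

2, 5, 7

1. condition 'performs sterile compounding' does not hold → requirement n/a → met
2. refrigeration temperature log review 64 days ago vs limit 60 → not met
3. condition 'offers immunizations' holds; expired items on shelf 0 ≤ 1 → met
4. prescription-monitoring upload 484 days ago vs limit 540 → met
5. licensed pharmacists on duty per shift 0 < 3 → not met
6. prescription drop-off log present → met
7. condition 'dispenses Schedule II substances' holds; professional liability coverage $1,875,000 < $1,900,000 → not met
Not met: 2, 5, 7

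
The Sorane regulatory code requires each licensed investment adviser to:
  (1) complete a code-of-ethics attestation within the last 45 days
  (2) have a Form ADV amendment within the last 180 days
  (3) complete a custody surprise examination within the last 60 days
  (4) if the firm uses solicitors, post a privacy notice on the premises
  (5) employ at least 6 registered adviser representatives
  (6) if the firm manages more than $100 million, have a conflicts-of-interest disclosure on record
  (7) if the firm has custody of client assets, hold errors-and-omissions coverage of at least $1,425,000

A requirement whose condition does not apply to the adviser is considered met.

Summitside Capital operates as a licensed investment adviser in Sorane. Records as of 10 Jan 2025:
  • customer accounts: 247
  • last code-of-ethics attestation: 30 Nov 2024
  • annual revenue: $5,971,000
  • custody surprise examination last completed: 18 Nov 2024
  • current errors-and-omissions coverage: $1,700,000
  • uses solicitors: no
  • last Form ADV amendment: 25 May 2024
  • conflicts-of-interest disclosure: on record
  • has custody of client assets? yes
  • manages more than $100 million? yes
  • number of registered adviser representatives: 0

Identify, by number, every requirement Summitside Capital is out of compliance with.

1. code-of-ethics attestation 41 days ago vs limit 45 → met
2. Form ADV amendment 230 days ago vs limit 180 → not met
3. custody surprise examination 53 days ago vs limit 60 → met
4. condition 'uses solicitors' does not hold → requirement n/a → met
5. registered adviser representatives 0 < 6 → not met
6. condition 'manages more than $100 million' holds; conflicts-of-interest disclosure present → met
7. condition 'has custody of client assets' holds; errors-and-omissions coverage $1,700,000 ≥ $1,425,000 → met
Not met: 2, 5

2, 5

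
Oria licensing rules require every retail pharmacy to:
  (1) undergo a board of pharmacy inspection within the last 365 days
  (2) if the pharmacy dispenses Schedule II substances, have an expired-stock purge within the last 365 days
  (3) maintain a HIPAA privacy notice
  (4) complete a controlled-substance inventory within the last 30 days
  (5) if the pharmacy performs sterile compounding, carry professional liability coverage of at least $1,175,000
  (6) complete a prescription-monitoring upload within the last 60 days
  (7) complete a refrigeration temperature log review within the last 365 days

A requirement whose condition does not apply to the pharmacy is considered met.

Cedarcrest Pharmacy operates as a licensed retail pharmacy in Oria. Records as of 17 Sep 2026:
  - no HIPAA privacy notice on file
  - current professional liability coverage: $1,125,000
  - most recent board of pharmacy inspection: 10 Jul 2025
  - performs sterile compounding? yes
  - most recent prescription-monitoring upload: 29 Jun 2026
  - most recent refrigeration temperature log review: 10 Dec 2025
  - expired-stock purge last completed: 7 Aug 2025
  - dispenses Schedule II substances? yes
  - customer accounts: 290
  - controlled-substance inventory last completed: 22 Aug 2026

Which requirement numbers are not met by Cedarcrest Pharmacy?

1. board of pharmacy inspection 434 days ago vs limit 365 → not met
2. condition 'dispenses Schedule II substances' holds; expired-stock purge 406 days ago vs limit 365 → not met
3. HIPAA privacy notice absent → not met
4. controlled-substance inventory 26 days ago vs limit 30 → met
5. condition 'performs sterile compounding' holds; professional liability coverage $1,125,000 < $1,175,000 → not met
6. prescription-monitoring upload 80 days ago vs limit 60 → not met
7. refrigeration temperature log review 281 days ago vs limit 365 → met
Not met: 1, 2, 3, 5, 6

1, 2, 3, 5, 6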